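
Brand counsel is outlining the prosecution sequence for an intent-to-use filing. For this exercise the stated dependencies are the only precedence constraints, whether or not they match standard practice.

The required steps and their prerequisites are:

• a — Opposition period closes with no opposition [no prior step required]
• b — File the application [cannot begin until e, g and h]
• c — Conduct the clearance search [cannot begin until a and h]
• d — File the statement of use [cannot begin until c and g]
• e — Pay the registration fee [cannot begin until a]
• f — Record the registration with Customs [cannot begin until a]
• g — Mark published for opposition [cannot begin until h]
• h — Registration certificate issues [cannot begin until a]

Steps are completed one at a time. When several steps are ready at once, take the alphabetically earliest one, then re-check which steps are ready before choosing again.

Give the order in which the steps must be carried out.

a e f h c g b d

Only a has no prerequisites, so it is first.
Now e, f and h have their prerequisites met. e has the earlier label, so e next.
Now f and h have their prerequisites met. f has the earlier label, so f next.
h is the only step now ready → h.
Now c and g have their prerequisites met. c has the earlier label, so c next.
Next only g has its prerequisites met → g.
b and d are both available; b has the earlier label → b.
d is the only step now ready → d.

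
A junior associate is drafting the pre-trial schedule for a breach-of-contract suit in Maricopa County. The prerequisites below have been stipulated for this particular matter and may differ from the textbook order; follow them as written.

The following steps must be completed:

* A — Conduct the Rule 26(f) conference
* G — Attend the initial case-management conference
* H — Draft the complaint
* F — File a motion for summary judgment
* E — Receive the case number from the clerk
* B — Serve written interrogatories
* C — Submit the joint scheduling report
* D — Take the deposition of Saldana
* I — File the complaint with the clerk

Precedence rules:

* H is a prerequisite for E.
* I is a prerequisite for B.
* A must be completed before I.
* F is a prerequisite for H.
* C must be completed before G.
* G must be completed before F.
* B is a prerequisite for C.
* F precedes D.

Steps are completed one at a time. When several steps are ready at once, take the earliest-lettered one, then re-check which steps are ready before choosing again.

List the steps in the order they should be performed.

A → I → B → C → G → F → D → H → E

A is the only step with nothing outstanding, so it goes first.
Next only I has its prerequisites met → I.
B needed I, now all done → B.
Next only C has its prerequisites met → C.
G needed C, now all done → G.
Next only F has its prerequisites met → F.
Now D and H have their prerequisites met. D has the earlier label, so D next.
H is the only step now ready → H.
E needed H, now all done → E.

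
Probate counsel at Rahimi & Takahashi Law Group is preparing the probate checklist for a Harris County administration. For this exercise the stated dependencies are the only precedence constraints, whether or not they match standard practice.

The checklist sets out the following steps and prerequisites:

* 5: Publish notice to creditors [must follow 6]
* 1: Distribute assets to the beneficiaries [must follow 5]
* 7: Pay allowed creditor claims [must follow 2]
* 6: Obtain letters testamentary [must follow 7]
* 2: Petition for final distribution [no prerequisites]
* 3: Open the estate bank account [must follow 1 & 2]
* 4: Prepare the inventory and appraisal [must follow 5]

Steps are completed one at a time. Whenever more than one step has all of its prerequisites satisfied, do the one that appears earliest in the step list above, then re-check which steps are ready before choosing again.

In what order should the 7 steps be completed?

2, 7, 6, 5, 1, 3, 4

2 has no prerequisites → 2 first.
That leaves 7 as the only ready step → 7.
6 needed 7, now all done → 6.
5 needed 6, now all done → 5.
1 and 4 are both available; 1 is listed earlier → 1.
Now 3 and 4 have their prerequisites met. 3 is listed earlier, so 3 next.
4 needed 5, now all done → 4.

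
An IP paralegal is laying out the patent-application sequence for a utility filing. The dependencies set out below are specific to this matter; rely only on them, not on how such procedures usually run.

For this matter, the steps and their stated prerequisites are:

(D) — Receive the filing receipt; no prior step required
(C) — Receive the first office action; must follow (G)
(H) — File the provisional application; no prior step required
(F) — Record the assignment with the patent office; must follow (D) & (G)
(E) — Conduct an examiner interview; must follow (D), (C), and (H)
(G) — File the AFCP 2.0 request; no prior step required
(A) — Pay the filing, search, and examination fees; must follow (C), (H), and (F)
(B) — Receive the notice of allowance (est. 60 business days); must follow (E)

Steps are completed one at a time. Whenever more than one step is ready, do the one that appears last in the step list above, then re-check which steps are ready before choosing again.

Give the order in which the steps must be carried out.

(G), (H) and (D) have no prerequisites; (G) is listed later, so (G) is first.
Now (H), (C) and (D) have their prerequisites met. (H) is listed later, so (H) next.
Ready: (C) and (D). (C) is listed later → (C).
That leaves (D) as the only ready step → (D).
(E) and (F) are both available; (E) is listed later → (E).
(B) now also ready, so the ready set is {(B), (F)}; (B) is listed later → (B).
That leaves (F) as the only ready step → (F).
(A) is the only step now ready → (A).

(G) (H) (C) (D) (E) (B) (F) (A)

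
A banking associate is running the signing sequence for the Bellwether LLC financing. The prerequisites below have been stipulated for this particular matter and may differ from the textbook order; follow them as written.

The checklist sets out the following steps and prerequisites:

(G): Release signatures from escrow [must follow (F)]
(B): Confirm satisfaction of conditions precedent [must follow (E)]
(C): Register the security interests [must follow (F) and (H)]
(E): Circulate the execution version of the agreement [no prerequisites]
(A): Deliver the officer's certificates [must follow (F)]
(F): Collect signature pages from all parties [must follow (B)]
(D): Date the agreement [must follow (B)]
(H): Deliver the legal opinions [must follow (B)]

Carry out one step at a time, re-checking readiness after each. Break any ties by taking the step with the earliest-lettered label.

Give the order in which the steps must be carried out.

(E) is the only step with nothing outstanding, so it goes first.
(B) needed (E), now all done → (B).
(D), (F) and (H) are all available; (D) has the earlier label → (D).
Now (F) and (H) have their prerequisites met. (F) has the earlier label, so (F) next.
Ready: (A), (G) and (H). (A) has the earlier label → (A).
Ready: (G) and (H). (G) has the earlier label → (G).
(H) needed (B), now all done → (H).
(C) is the only step now ready → (C).

(E), (B), (D), (F), (A), (G), (H), (C)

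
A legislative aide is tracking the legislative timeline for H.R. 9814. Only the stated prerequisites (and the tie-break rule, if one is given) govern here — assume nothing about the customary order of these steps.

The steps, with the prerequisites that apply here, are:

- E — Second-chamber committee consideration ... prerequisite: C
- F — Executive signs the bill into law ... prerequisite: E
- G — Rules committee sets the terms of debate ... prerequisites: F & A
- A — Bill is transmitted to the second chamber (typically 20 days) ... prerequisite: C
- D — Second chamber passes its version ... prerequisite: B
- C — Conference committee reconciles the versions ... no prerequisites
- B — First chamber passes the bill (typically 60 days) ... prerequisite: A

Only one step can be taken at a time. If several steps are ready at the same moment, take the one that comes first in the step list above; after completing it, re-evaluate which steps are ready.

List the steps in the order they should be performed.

C → E → F → A → G → B → D

C is the only step with nothing outstanding, so it goes first.
E and A are both available; E is listed earlier → E.
F now also ready, so the ready set is {F, A}; F is listed earlier → F.
A needed C, now all done → A.
G and B are both available; G is listed earlier → G.
Next only B has its prerequisites met → B.
D needed B, now all done → D.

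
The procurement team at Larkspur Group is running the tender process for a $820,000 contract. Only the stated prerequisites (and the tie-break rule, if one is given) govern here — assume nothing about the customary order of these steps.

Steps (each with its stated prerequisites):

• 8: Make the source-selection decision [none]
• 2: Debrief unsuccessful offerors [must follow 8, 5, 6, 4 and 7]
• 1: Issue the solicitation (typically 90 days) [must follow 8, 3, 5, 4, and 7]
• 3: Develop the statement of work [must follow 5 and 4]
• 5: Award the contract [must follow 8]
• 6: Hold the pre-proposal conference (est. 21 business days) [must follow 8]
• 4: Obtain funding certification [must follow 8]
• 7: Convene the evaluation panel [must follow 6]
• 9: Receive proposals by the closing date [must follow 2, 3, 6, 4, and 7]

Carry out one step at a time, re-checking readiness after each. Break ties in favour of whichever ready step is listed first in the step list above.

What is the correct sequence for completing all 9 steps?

8, 5, 6, 4, 3, 7, 2, 1, 9

8 has no prerequisites → 8 first.
5, 6 and 4 are all available; 5 is listed earlier → 5.
Ready: 6 and 4. 6 is listed earlier → 6.
7 now also ready, so the ready set is {4, 7}; 4 is listed earlier → 4.
3 and 7 are both available; 3 is listed earlier → 3.
7 needed 6, now all done → 7.
Ready: 2 and 1. 2 is listed earlier → 2.
Now 1 and 9 have their prerequisites met. 1 is listed earlier, so 1 next.
That leaves 9 as the only ready step → 9.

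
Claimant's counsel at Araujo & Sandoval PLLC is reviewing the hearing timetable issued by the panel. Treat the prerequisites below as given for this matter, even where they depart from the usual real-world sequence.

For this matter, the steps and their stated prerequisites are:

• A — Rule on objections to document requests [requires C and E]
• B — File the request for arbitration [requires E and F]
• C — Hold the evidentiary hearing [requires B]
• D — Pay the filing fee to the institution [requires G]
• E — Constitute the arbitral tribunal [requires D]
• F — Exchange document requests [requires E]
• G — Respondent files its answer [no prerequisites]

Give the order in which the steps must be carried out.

G, D, E, F, B, C, A

Only G has no prerequisites, so it is first.
D needed G, now all done → D.
E needed D, now all done → E.
Next only F has its prerequisites met → F.
B is the only step now ready → B.
Next only C has its prerequisites met → C.
That leaves A as the only ready step → A.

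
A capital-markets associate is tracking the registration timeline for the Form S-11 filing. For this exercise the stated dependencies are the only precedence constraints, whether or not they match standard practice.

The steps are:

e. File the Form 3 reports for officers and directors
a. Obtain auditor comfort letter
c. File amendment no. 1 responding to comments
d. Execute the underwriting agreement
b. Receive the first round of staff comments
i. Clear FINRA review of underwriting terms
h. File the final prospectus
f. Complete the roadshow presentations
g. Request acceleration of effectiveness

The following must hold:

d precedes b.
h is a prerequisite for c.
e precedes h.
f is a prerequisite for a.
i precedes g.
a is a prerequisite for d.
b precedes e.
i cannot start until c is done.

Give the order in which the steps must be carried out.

f → a → d → b → e → h → c → i → g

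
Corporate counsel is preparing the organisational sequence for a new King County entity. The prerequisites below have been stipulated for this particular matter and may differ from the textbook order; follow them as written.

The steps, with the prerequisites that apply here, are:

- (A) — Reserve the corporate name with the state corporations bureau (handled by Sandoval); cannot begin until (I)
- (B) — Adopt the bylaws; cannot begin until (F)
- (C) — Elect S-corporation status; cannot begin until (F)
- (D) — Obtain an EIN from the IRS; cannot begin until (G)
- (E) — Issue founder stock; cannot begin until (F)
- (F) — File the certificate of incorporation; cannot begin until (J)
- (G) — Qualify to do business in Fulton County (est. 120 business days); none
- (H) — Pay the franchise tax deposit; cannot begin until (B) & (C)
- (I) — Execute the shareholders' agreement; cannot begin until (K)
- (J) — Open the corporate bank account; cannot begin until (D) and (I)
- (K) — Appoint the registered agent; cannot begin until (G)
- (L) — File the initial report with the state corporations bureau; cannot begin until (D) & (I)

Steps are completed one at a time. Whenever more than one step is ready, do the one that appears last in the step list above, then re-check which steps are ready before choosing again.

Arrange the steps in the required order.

(G), (K), (I), (D), (L), (J), (F), (E), (C), (B), (H), (A)

Only (G) has no prerequisites, so it is first.
(K) and (D) are both available; (K) is listed later → (K).
(I) now also ready, so the ready set is {(I), (D)}; (I) is listed later → (I).
(A) now also ready, so the ready set is {(D), (A)}; (D) is listed later → (D).
(L) and (J) now also ready, so the ready set is {(L), (J), (A)}; (L) is listed later → (L).
Now (J) and (A) have their prerequisites met. (J) is listed later, so (J) next.
Ready: (F) and (A). (F) is listed later → (F).
(E), (C) and (B) now also ready, so the ready set is {(E), (C), (B), (A)}; (E) is listed later → (E).
Now (C), (B) and (A) have their prerequisites met. (C) is listed later, so (C) next.
(B) and (A) are both available; (B) is listed later → (B).
(H) now also ready, so the ready set is {(H), (A)}; (H) is listed later → (H).
(A) needed (I), now all done → (A).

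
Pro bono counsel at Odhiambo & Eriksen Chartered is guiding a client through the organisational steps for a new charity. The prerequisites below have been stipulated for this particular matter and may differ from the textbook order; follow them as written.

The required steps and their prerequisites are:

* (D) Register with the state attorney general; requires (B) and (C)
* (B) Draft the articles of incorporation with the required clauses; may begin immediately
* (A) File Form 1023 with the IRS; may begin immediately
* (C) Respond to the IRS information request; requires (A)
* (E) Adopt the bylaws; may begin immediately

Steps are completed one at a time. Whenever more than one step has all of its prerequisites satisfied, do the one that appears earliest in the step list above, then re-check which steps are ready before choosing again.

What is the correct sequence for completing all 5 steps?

Nothing is required for (B), (A) and (E). (B) is listed earlier → (B) first.
Ready: (A) and (E). (A) is listed earlier → (A).
(C) and (E) are both available; (C) is listed earlier → (C).
(D) and (E) are both available; (D) is listed earlier → (D).
That leaves (E) as the only ready step → (E).

(B) → (A) → (C) → (D) → (E)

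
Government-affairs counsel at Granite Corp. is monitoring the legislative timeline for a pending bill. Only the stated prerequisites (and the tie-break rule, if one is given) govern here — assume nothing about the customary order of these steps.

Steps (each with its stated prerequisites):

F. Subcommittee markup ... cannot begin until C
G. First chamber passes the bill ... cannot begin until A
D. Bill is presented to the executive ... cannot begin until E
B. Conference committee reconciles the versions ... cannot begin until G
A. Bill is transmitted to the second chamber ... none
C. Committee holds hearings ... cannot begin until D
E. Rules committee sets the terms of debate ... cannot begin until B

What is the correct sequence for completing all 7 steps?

Only A has no prerequisites, so it is first.
Next only G has its prerequisites met → G.
That leaves B as the only ready step → B.
E needed B, now all done → E.
Next only D has its prerequisites met → D.
Next only C has its prerequisites met → C.
F needed C, now all done → F.

A → G → B → E → D → C → F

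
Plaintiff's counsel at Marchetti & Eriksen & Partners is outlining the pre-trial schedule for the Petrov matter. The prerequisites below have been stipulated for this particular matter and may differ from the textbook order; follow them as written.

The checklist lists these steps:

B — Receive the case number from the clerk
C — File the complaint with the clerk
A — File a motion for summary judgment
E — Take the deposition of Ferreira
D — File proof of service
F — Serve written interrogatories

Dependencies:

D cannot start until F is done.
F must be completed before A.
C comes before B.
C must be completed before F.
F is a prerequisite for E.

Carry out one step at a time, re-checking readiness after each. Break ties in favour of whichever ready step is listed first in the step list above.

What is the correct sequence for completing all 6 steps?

C is the only step with nothing outstanding, so it goes first.
Ready: B and F. B is listed earlier → B.
F needed C, now all done → F.
A, E and D are all available; A is listed earlier → A.
Ready: E and D. E is listed earlier → E.
D needed F, now all done → D.

C → B → F → A → E → D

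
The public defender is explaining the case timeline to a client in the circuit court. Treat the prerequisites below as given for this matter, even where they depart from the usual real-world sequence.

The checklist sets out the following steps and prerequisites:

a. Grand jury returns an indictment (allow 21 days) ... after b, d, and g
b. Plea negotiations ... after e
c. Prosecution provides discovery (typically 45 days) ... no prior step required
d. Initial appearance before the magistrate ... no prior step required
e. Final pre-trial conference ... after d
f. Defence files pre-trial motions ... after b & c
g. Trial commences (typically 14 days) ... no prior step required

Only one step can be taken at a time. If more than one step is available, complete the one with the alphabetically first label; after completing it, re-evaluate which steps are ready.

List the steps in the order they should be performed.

c, d and g have no prerequisites; c has the earlier label, so c is first.
Ready: d and g. d has the earlier label → d.
e now also ready, so the ready set is {e, g}; e has the earlier label → e.
b now also ready, so the ready set is {b, g}; b has the earlier label → b.
Ready: f and g. f has the earlier label → f.
Next only g has its prerequisites met → g.
Next only a has its prerequisites met → a.

c, d, e, b, f, g, a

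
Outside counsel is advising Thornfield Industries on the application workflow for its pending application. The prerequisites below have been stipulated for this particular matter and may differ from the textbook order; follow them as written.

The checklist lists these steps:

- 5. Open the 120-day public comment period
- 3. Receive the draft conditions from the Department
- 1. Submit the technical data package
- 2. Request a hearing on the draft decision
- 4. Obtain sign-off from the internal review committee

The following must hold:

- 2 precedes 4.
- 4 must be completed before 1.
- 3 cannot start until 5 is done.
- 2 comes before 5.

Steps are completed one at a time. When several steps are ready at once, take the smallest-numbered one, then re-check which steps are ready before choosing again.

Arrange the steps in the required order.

Only 2 has no prerequisites, so it is first.
Now 4 and 5 have their prerequisites met. 4 has the earlier label, so 4 next.
Ready: 1 and 5. 1 has the earlier label → 1.
Next only 5 has its prerequisites met → 5.
Next only 3 has its prerequisites met → 3.

2 4 1 5 3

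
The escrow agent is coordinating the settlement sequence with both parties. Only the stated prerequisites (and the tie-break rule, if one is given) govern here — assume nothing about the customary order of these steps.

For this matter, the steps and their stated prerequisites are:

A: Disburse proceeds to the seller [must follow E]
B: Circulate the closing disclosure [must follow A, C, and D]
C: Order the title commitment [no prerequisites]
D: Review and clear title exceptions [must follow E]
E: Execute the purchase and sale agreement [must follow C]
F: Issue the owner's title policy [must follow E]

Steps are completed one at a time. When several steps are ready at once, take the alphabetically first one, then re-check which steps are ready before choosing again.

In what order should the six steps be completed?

C, E, A, D, B, F

C has no prerequisites → C first.
E needed C, now all done → E.
A, D and F are all available; A has the earlier label → A.
Now D and F have their prerequisites met. D has the earlier label, so D next.
Ready: B and F. B has the earlier label → B.
F needed E, now all done → F.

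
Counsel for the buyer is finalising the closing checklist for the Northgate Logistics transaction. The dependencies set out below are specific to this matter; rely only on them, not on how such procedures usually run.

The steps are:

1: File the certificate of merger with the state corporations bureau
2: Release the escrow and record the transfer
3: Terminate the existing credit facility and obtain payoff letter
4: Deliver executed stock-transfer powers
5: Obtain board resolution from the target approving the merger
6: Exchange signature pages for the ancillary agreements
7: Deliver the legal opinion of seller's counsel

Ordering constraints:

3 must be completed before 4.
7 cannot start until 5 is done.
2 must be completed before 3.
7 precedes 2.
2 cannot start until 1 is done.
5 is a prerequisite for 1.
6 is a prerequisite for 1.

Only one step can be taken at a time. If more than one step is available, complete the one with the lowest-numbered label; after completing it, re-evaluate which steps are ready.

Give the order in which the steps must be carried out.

Nothing is required for 5 and 6. 5 has the earlier label → 5 first.
Now 6 and 7 have their prerequisites met. 6 has the earlier label, so 6 next.
Ready: 1 and 7. 1 has the earlier label → 1.
7 is the only step now ready → 7.
Next only 2 has its prerequisites met → 2.
Next only 3 has its prerequisites met → 3.
Next only 4 has its prerequisites met → 4.

5 → 6 → 1 → 7 → 2 → 3 → 4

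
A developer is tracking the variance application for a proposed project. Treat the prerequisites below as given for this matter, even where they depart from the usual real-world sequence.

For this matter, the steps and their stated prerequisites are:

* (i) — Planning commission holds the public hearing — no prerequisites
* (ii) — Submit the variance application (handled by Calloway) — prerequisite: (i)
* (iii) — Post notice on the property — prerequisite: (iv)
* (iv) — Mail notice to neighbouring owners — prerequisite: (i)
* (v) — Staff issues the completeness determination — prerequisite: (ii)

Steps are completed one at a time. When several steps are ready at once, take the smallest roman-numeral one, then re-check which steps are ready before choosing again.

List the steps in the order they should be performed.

(i) (ii) (iv) (iii) (v)

(i) has no prerequisites → (i) first.
Now (ii) and (iv) have their prerequisites met. (ii) has the earlier label, so (ii) next.
Now (iv) and (v) have their prerequisites met. (iv) has the earlier label, so (iv) next.
(iii) now also ready, so the ready set is {(iii), (v)}; (iii) has the earlier label → (iii).
That leaves (v) as the only ready step → (v).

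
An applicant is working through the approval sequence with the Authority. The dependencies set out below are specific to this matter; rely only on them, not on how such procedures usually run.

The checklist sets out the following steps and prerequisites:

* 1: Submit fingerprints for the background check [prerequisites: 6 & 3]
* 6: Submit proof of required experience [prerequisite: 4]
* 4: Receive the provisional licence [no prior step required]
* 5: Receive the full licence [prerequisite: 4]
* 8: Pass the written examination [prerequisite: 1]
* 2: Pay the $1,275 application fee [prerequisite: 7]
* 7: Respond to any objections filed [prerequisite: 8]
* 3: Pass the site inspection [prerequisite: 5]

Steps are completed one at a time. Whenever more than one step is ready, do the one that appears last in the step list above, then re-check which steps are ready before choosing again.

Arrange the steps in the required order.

4 has no prerequisites → 4 first.
Now 5 and 6 have their prerequisites met. 5 is listed later, so 5 next.
Ready: 3 and 6. 3 is listed later → 3.
That leaves 6 as the only ready step → 6.
1 needed 3 and 6, now all done → 1.
Next only 8 has its prerequisites met → 8.
7 needed 8, now all done → 7.
Next only 2 has its prerequisites met → 2.

4, 5, 3, 6, 1, 8, 7, 2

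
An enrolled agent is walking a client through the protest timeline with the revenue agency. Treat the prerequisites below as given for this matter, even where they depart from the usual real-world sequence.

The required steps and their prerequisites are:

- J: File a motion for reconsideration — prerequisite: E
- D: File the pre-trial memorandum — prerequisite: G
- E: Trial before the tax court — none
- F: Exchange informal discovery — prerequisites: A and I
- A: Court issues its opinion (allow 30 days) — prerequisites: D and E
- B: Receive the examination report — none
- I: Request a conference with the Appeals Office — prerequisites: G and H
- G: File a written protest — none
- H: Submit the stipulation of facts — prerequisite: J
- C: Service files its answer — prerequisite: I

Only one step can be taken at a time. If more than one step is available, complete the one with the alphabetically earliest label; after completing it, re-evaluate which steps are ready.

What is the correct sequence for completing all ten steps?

B → E → G → D → A → J → H → I → C → F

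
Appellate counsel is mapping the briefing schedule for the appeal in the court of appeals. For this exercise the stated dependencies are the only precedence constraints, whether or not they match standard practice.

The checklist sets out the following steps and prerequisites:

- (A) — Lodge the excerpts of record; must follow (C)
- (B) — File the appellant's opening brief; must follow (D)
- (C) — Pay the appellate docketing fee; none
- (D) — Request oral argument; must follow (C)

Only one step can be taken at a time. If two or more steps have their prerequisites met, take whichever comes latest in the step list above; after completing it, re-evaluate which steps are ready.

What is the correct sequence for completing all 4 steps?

(C) is the only step with nothing outstanding, so it goes first.
(D) and (A) are both available; (D) is listed later → (D).
(B) now also ready, so the ready set is {(B), (A)}; (B) is listed later → (B).
(A) needed (C), now all done → (A).

(C), (D), (B), (A)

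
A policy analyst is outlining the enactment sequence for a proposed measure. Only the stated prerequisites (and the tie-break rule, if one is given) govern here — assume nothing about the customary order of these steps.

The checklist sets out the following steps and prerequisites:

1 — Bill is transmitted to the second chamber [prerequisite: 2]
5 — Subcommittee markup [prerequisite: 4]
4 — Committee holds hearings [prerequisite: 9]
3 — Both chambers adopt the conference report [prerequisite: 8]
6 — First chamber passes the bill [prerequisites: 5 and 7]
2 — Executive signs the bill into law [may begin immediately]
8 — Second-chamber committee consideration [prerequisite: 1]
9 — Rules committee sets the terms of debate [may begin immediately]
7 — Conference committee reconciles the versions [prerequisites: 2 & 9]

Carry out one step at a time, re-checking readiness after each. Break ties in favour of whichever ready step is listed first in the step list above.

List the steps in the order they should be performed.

2 → 1 → 8 → 3 → 9 → 4 → 5 → 7 → 6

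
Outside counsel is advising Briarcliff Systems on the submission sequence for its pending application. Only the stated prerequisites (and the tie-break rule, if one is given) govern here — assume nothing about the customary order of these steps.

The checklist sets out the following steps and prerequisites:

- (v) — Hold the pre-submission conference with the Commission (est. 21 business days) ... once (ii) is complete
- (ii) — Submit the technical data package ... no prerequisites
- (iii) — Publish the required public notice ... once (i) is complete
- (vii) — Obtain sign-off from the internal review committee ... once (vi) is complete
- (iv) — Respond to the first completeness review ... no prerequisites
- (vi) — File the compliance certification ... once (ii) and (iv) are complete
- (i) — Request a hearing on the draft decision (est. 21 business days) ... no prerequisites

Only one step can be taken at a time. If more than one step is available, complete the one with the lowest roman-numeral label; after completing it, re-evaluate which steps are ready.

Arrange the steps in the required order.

(i), (ii), (iii), (iv), (v), (vi), (vii)

(i), (ii) and (iv) have no prerequisites; (i) has the earlier label, so (i) is first.
Now (ii), (iii) and (iv) have their prerequisites met. (ii) has the earlier label, so (ii) next.
Now (iii), (iv) and (v) have their prerequisites met. (iii) has the earlier label, so (iii) next.
Now (iv) and (v) have their prerequisites met. (iv) has the earlier label, so (iv) next.
Now (v) and (vi) have their prerequisites met. (v) has the earlier label, so (v) next.
That leaves (vi) as the only ready step → (vi).
Next only (vii) has its prerequisites met → (vii).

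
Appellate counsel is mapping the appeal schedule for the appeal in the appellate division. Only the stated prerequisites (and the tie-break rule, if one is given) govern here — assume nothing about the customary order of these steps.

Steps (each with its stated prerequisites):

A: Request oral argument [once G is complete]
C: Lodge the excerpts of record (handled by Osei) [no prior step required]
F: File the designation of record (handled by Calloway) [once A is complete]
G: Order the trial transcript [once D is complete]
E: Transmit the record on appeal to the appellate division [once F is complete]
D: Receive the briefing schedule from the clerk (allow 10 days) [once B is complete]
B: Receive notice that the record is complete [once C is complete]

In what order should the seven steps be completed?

C, B, D, G, A, F, E

Only C has no prerequisites, so it is first.
B needed C, now all done → B.
D is the only step now ready → D.
G needed D, now all done → G.
A is the only step now ready → A.
F needed A, now all done → F.
E needed F, now all done → E.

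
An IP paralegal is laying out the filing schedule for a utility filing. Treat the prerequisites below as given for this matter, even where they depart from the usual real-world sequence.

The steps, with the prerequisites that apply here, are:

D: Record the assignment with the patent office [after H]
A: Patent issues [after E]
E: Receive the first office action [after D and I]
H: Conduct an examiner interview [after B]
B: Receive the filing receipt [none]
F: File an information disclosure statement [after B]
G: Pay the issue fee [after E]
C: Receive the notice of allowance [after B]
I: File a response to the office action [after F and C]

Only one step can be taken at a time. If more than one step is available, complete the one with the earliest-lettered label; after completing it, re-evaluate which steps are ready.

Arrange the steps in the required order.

Only B has no prerequisites, so it is first.
Now C, F and H have their prerequisites met. C has the earlier label, so C next.
Now F and H have their prerequisites met. F has the earlier label, so F next.
Ready: H and I. H has the earlier label → H.
D now also ready, so the ready set is {D, I}; D has the earlier label → D.
Next only I has its prerequisites met → I.
E is the only step now ready → E.
Now A and G have their prerequisites met. A has the earlier label, so A next.
G needed E, now all done → G.

B, C, F, H, D, I, E, A, G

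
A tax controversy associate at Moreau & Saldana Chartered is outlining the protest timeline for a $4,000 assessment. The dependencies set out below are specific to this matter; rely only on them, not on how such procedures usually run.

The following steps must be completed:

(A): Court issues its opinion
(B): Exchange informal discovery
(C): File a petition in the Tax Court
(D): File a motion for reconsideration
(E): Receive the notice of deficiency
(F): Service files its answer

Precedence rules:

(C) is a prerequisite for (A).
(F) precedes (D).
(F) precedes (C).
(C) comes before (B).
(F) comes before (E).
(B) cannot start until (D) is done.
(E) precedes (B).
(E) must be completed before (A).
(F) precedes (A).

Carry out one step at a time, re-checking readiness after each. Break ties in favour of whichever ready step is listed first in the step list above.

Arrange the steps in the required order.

(F), (C), (D), (E), (A), (B)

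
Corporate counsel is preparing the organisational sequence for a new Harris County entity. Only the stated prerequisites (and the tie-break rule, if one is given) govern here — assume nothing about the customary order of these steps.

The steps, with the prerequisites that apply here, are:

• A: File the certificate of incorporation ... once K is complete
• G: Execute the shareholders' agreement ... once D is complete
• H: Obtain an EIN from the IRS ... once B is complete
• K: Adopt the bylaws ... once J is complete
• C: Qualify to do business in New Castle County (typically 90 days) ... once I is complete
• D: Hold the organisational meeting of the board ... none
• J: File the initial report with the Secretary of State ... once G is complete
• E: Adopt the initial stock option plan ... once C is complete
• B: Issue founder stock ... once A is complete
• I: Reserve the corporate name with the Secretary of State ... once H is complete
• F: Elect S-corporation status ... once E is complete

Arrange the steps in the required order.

D is the only step with nothing outstanding, so it goes first.
G needed D, now all done → G.
J is the only step now ready → J.
That leaves K as the only ready step → K.
A is the only step now ready → A.
B needed A, now all done → B.
H is the only step now ready → H.
I needed H, now all done → I.
That leaves C as the only ready step → C.
That leaves E as the only ready step → E.
That leaves F as the only ready step → F.

D, G, J, K, A, B, H, I, C, E, F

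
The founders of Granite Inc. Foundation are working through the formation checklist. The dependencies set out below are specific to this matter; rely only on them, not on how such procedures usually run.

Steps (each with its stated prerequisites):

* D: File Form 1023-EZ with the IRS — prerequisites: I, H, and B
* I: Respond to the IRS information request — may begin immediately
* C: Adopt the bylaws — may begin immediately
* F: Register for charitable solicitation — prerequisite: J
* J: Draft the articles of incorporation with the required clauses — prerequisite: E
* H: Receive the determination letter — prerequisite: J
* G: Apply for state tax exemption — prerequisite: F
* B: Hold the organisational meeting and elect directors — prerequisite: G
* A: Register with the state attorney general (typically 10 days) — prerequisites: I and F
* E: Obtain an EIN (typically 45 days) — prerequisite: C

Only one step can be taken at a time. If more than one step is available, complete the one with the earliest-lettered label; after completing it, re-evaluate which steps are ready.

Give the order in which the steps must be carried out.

C and I have no prerequisites; C has the earlier label, so C is first.
E now also ready, so the ready set is {E, I}; E has the earlier label → E.
I and J are both available; I has the earlier label → I.
J is the only step now ready → J.
F and H are both available; F has the earlier label → F.
A and G now also ready, so the ready set is {A, G, H}; A has the earlier label → A.
G and H are both available; G has the earlier label → G.
Ready: B and H. B has the earlier label → B.
H is the only step now ready → H.
Next only D has its prerequisites met → D.

C, E, I, J, F, A, G, B, H, D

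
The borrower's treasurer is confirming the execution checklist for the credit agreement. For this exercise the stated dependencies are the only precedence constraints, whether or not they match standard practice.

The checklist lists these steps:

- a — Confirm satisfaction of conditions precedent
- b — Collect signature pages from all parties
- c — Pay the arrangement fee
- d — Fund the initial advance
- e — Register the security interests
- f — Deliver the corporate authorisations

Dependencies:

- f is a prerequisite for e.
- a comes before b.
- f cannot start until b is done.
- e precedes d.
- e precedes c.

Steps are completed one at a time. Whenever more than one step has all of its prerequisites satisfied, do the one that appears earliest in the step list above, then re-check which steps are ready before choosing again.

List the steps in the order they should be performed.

a b f e c d

a is the only step with nothing outstanding, so it goes first.
Next only b has its prerequisites met → b.
That leaves f as the only ready step → f.
Next only e has its prerequisites met → e.
c and d are both available; c is listed earlier → c.
d needed e, now all done → d.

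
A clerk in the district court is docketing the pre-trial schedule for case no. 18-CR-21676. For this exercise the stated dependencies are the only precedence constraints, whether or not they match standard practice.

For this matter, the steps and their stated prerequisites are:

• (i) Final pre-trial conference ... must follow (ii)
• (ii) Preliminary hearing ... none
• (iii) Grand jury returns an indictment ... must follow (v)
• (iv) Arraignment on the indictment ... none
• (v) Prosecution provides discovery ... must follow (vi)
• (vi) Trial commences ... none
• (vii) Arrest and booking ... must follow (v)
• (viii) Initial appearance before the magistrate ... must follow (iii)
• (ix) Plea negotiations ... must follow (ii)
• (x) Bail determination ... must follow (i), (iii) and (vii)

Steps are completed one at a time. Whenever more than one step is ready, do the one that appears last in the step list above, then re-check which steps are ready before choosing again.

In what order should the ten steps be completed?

(vi), (v), (vii), (iv), (iii), (viii), (ii), (ix), (i), (x)

(vi), (iv) and (ii) have no prerequisites; (vi) is listed later, so (vi) is first.
Ready: (v), (iv) and (ii). (v) is listed later → (v).
Now (vii), (iv), (iii) and (ii) have their prerequisites met. (vii) is listed later, so (vii) next.
Now (iv), (iii) and (ii) have their prerequisites met. (iv) is listed later, so (iv) next.
Ready: (iii) and (ii). (iii) is listed later → (iii).
(viii) now also ready, so the ready set is {(viii), (ii)}; (viii) is listed later → (viii).
Next only (ii) has its prerequisites met → (ii).
Ready: (ix) and (i). (ix) is listed later → (ix).
(i) is the only step now ready → (i).
(x) needed (vii), (iii) and (i), now all done → (x).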